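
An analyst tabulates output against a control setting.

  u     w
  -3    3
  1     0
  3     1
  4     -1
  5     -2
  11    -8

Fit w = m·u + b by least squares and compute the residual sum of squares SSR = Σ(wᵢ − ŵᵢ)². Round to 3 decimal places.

SSR = 5.975

Normal-equation sums: Σu·u = 181, Σu = 21, Σ1 = 6.
Moment sums: Σu·w = -108, Σw = -7.
So AᵀA·[m, b]ᵀ = Aᵀw: [[181, 21]; [21, 6]]·[m, b]ᵀ = [-108, -7]ᵀ.
det = 181·6 − 21² = 645.
m = ((-108)·6 − 21·(-7))/645 = -167/215; b = (181·(-7) − 21·(-108))/645 = 1001/645.
Residuals: -569/645, -100/129, 1147/645, 358/645, 214/645, -130/129; SSR = 3854/645.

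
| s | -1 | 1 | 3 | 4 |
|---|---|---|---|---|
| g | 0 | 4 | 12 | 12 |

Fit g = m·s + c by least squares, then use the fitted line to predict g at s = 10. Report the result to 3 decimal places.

Normal-equation sums: Σs·s = 27, Σs = 7, Σ1 = 4.
For Mᵀg: Σs·g = 88, Σg = 28.
Normal equations: [[27, 7]; [7, 4]]·[m, c]ᵀ = [88, 28]ᵀ.
Eliminating c: 4·(row 1) − 7·(row 2) gives 59·m = 4·88 − 7·28 = 156, so m = 156/59.
Then c = (28 − 7·(156/59))/4 = 140/59.
At s = 10: ĝ = (156/59)·(10) + (140/59)·(1) = 1700/59.

ĝ = 28.814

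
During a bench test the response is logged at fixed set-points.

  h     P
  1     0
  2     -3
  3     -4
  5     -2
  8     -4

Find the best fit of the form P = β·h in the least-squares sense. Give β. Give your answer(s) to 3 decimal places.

β = -0.583

The normal system MᵀM·[β]ᵀ = MᵀP is [[103]]·[β]ᵀ = [-60]ᵀ.
β = (-60)/103 = -0.582524.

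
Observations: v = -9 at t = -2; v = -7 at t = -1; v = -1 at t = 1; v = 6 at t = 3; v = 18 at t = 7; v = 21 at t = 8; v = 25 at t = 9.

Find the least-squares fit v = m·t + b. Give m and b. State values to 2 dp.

m = 3.11, b = -3.52

With design matrix X, XᵀX = [[209, 25]; [25, 7]] and Xᵀv = [561, 53]ᵀ.
Eliminating b: 7·(row 1) − 25·(row 2) gives 838·m = 7·561 − 25·53 = 2602, so m = 1301/419.
Then b = (53 − 25·(1301/419))/7 = -1474/419.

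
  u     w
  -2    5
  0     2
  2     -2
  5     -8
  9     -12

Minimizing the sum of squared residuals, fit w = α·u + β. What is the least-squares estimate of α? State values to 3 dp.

Sums needed: Σu·u = 114, Σu = 14, Σ1 = 5.
Right-hand side: Σu·w = -162, Σw = -15.
XᵀX·[α, β]ᵀ = Xᵀw becomes [[114, 14]; [14, 5]]·[α, β]ᵀ = [-162, -15]ᵀ.
Δ = 114·5 − 14² = 374.
α = ((-162)·5 − 14·(-15))/374 = -300/187; β = (114·(-15) − 14·(-162))/374 = 279/187.

α = -1.604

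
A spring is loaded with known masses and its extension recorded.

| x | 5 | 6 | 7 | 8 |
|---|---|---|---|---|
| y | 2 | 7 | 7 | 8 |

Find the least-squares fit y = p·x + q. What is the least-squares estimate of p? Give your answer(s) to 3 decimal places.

p = 1.800

Entries of AᵀA: Σx·x = 174, Σx = 26, Σ1 = 4.
And Σx·y = 165, Σy = 24.
So AᵀA·[p, q]ᵀ = Aᵀy: [[174, 26]; [26, 4]]·[p, q]ᵀ = [165, 24]ᵀ.
det = 174·4 − 26² = 20.
p = (165·4 − 26·24)/20 = 9/5; q = (174·24 − 26·165)/20 = -57/10.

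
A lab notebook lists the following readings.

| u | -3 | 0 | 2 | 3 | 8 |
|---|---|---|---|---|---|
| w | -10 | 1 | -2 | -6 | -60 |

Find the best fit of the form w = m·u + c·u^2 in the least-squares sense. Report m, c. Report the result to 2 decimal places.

m = 0.60, c = -1.01

MᵀM·[m, c]ᵀ = Mᵀw reads: 86·m + 520·c = -472;  520·m + 4274·c = -3992.
(Σu·u = 86, Σu·u^2 = 520, Σu^2·u^2 = 4274, Σu·w = -472, Σu^2·w = -3992.)
Eliminating c: 4274·(row 1) − 520·(row 2) gives 97164·m = 4274·(-472) − 520·(-3992) = 58512, so m = 4876/8097.
Then c = ((-3992) − 520·(4876/8097))/4274 = -8156/8097.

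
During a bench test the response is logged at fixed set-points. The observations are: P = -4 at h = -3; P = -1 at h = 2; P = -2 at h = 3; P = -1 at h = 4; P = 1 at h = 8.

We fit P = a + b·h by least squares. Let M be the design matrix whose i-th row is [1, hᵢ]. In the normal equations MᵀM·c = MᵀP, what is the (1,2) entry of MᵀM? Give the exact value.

Row 1 ↔ basis 1, column 2 ↔ basis h, so (MᵀM)_{1,2} = Σᵢ h = (1)·(-3) + (1)·(2) + (1)·(3) + (1)·(4) + (1)·(8) = 14.

14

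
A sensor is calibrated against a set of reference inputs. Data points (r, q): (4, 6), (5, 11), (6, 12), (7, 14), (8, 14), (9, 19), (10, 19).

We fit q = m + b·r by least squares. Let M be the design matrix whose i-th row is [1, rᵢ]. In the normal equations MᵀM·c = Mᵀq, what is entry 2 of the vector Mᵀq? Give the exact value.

722

Entry 2 ↔ basis r, so (Mᵀq)_{2} = Σᵢ (r)·qᵢ = (4)·(6) + (5)·(11) + (6)·(12) + (7)·(14) + (8)·(14) + (9)·(19) + (10)·(19) = 722.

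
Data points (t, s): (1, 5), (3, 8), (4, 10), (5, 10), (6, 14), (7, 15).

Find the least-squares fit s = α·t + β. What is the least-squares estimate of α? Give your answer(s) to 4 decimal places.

The normal equations are: 136·α + 26·β = 308;  26·α + 6·β = 62.
det = 136·6 − 26² = 140.
α = (308·6 − 26·62)/140 = 59/35; β = (136·62 − 26·308)/140 = 106/35.

α = 1.6857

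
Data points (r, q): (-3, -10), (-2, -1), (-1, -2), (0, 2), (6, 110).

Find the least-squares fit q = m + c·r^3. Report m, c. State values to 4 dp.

m = 1.8079, c = 0.4998

From the data, Σ1 = 5, Σr^3 = 180, Σr^3·r^3 = 47450.
Right-hand side: Σq = 99, Σr^3·q = 24040.
So AᵀA·[m, c]ᵀ = Aᵀq: [[5, 180]; [180, 47450]]·[m, c]ᵀ = [99, 24040]ᵀ.
Δ = 5·47450 − 180² = 204850.
m = (99·47450 − 180·24040)/204850 = 7407/4097; c = (5·24040 − 180·99)/204850 = 10238/20485.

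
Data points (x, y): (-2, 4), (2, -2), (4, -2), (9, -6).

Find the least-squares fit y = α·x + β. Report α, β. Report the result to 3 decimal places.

α = -0.869, β = 1.323

The normal equations are: 105·α + 13·β = -74;  13·α + 4·β = -6.
det = 105·4 − 13² = 251.
α = ((-74)·4 − 13·(-6))/251 = -218/251; β = (105·(-6) − 13·(-74))/251 = 332/251.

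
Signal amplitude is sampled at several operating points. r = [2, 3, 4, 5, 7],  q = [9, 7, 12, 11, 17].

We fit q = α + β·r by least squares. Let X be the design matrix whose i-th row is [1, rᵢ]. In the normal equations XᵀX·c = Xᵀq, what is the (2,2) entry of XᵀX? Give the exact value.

103

Row 2 ↔ basis r, column 2 ↔ basis r, so (XᵀX)_{2,2} = Σᵢ (r)·(r) = (2)·(2) + (3)·(3) + (4)·(4) + (5)·(5) + (7)·(7) = 103.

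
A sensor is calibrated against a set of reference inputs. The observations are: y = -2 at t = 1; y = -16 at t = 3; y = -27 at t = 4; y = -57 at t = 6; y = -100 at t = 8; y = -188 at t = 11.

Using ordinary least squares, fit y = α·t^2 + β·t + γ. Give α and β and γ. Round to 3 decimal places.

Entries of MᵀM: Σt^2·t^2 = 20371, Σt^2·t = 2151, Σt^2 = 247, Σt·t = 247, Σt = 33, Σ1 = 6.
Right-hand side: Σt^2·y = -31778, Σt·y = -3368, Σy = -390.
Row-reducing yields α = -9573/6352, β = -2777/6352, γ = -1759/3176.

α = -1.507, β = -0.437, γ = -0.554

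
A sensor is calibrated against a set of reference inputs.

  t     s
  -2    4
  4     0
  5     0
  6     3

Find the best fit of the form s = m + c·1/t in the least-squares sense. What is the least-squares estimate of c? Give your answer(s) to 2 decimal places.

MᵀM·[m, c]ᵀ = Mᵀs reads: 4·m + (7/60)·c = 7;  (7/60)·m + (1369/3600)·c = -3/2.
(Σ1 = 4, Σ1/t = 7/60, Σ1/t·1/t = 1369/3600, Σs = 7, Σ1/t·s = -3/2.)
Eliminating c: (1369/3600)·(row 1) − (7/60)·(row 2) gives (603/400)·m = (1369/3600)·7 − (7/60)·(-3/2) = 10213/3600, so m = 10213/5427.
Then c = ((-3/2) − (7/60)·(10213/5427))/(1369/3600) = -8180/1809.

c = -4.52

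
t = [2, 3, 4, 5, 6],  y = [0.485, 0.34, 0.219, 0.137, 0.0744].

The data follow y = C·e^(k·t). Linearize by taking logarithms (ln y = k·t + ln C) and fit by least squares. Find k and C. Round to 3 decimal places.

k = -0.466, C = 1.326

Linearized form: ln y = k·t + ln C. From the 5 transformed points,
Σt = 20.0000, Σ(t)² = 90.0000, Σln y = -7.9072, Σt·ln y = -36.2870.
Equations: 90.0000·k + 20.0000·ln C = -36.2870;  20.0000·k + 5·ln C = -7.9072.
Δ = 90.0000·5 − (20.0000)² = 50.0000; k = (-36.2870·5 − 20.0000·-7.9072)/50.0000 = -0.46584, ln C = (90.0000·-7.9072 − 20.0000·-36.2870)/50.0000 = 0.28191, so C = exp(0.28191) = 1.32565.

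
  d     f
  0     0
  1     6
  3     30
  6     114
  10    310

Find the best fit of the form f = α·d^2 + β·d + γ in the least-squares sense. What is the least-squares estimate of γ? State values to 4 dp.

γ = 0.8392

Sums needed: Σd^2·d^2 = 11378, Σd^2·d = 1244, Σd^2 = 146, Σd·d = 146, Σd = 20, Σ1 = 5.
Moment sums: Σd^2·f = 35380, Σd·f = 3880, Σf = 460.
So AᵀA·[α, β, γ]ᵀ = Aᵀf: [[11378, 1244, 146]; [1244, 146, 20]; [146, 20, 5]]·[α, β, γ]ᵀ = [35380, 3880, 460]ᵀ.
Row-reducing yields α = 430/143, β = 120/143, γ = 120/143.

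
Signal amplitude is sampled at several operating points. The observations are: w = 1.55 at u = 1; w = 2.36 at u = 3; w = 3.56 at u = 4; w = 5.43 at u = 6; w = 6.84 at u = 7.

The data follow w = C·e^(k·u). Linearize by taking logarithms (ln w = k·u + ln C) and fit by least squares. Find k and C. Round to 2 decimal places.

Taking logs, ln w = k·u + ln C, so regress ln w on u.
AᵀA = [[111.0000, 21.0000]; [21.0000, 5]], rhs = [31.7044, 6.1814]ᵀ  (here Σu = 21.0000, Σ(u)² = 111.0000, Σln w = 6.1814, Σu·ln w = 31.7044).
Slope k = (n·Σu·ln w − Σu·Σln w)/(n·Σ(u)² − (Σu)²) = (5·31.7044 − 21.0000·6.1814)/114.0000 = 0.25187; ln C = (Σln w − k·Σu)/n = 0.17845, so C = exp(0.17845) = 1.19536.

k = 0.25, C = 1.20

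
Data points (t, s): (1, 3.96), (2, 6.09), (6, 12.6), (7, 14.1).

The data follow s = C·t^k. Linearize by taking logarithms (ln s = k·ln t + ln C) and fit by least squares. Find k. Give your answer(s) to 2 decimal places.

k = 0.65

Let Y = ln s. Fitting Y = k·ln t + ln C by least squares:
Sums: Σln t = 4.4308, Σ(ln t)² = 7.4774, Σln s = 8.3628, Σln t·ln s = 10.9413.
Normal system: [[7.4774, 4.4308]; [4.4308, 4]]·[k, ln C]ᵀ = [10.9413, 8.3628]ᵀ.
Solving (det = 10.2775): k = 0.65300, ln C = 1.36737.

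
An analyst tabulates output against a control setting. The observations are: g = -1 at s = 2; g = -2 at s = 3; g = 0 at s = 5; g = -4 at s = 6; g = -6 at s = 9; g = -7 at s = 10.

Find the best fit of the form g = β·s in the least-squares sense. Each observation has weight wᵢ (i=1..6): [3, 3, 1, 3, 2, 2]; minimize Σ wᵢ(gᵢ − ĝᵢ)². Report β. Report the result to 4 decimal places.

XᵀWX·[β]ᵀ = XᵀWg reads: 534·β = -344.
β = (-344)/534 = -0.644195.

β = -0.6442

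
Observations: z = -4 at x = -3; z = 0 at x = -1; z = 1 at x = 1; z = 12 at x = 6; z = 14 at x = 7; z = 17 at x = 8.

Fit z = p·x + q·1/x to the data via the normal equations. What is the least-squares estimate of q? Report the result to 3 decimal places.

q = -1.797

With design matrix M, MᵀM = [[160, 6]; [6, 61385/28224]] and Mᵀz = [319, 203/24]ᵀ.
det = 160·(61385/28224) − 6² = 275173/882.
p = (319·(61385/28224) − 6·(203/24))/(275173/882) = 18149447/8805536; q = (160·(203/24) − 6·319)/(275173/882) = -494508/275173.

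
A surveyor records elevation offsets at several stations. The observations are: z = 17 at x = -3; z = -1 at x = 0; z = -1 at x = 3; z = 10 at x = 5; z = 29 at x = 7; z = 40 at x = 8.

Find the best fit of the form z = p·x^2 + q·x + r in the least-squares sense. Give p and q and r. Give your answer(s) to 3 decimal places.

p = 1.015, q = -2.923, r = -0.973

With design matrix M, MᵀM = [[7284, 980, 156]; [980, 156, 20]; [156, 20, 6]] and Mᵀz = [4375, 519, 94]ᵀ.
Inverting the 3×3 Gram matrix, [p, q, r]ᵀ = [9737/9596, -14023/4798, -4669/4798]ᵀ.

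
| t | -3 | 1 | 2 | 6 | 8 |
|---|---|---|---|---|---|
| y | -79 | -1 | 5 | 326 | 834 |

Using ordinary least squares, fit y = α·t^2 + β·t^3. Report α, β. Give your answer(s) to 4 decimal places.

With design matrix M, MᵀM = [[5490, 40334]; [40334, 309594]] and Mᵀy = [64420, 499596]ᵀ.
Δ = 5490·309594 − 40334² = 72839504.
α = (64420·309594 − 40334·499596)/72839504 = -12916224/4552469; β = (5490·499596 − 40334·64420)/72839504 = 9029110/4552469.

α = -2.8372, β = 1.9833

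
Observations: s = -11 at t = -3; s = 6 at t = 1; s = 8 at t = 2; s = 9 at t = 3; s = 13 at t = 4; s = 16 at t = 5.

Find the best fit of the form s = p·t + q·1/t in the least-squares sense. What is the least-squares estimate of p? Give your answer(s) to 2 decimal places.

p = 3.06

Normal-equation sums: Σt·t = 64, Σt·1/t = 6, Σ1/t·1/t = 5669/3600.
For Aᵀs: Σt·s = 214, Σ1/t·s = 1387/60.
AᵀA·[p, q]ᵀ = Aᵀs becomes [[64, 6]; [6, 5669/3600]]·[p, q]ᵀ = [214, 1387/60]ᵀ.
Eliminating q: (5669/3600)·(row 1) − 6·(row 2) gives (14576/225)·p = (5669/3600)·214 − 6·(1387/60) = 356923/1800, so p = 356923/116608.
Then q = ((1387/60) − 6·(356923/116608))/(5669/3600) = 10995/3644.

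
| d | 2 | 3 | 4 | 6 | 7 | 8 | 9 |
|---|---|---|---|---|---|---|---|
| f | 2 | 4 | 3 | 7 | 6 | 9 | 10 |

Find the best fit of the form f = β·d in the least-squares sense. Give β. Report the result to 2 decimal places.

XᵀX·[β]ᵀ = Xᵀf reads: 259·β = 274.
β = 274/259 = 1.05792.

β = 1.06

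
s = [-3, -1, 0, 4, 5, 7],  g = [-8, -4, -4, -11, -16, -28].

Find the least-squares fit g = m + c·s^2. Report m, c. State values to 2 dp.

Sums needed: Σ1 = 6, Σs^2 = 100, Σs^2·s^2 = 3364.
Moment sums: Σg = -71, Σs^2·g = -2024.
So XᵀX·[m, c]ᵀ = Xᵀg: [[6, 100]; [100, 3364]]·[m, c]ᵀ = [-71, -2024]ᵀ.
Determinant 6·3364 − 100² = 10184.
m = ((-71)·3364 − 100·(-2024))/10184 = -9111/2546; c = (6·(-2024) − 100·(-71))/10184 = -1261/2546.

m = -3.58, c = -0.50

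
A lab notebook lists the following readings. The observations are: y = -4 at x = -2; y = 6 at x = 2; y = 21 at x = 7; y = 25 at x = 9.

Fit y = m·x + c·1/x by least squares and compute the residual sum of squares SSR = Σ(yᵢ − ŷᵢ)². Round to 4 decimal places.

From the data, Σx·x = 138, Σx·1/x = 4, Σ1/x·1/x = 4229/7938.
Moment sums: Σx·y = 392, Σ1/x·y = 97/9.
Normal equations: [[138, 4]; [4, 4229/7938]]·[m, c]ᵀ = [392, 97/9]ᵀ.
det = 138·(4229/7938) − 4² = 76099/1323.
m = (392·(4229/7938) − 4·(97/9))/(76099/1323) = 657776/228297; c = (138·(97/9) − 4·392)/(76099/1323) = -106722/76099.
Residuals: 242281/228297, 214313/228297, 235543/228297, -58995/76099; SSR = 838532/228297.

SSR = 3.6730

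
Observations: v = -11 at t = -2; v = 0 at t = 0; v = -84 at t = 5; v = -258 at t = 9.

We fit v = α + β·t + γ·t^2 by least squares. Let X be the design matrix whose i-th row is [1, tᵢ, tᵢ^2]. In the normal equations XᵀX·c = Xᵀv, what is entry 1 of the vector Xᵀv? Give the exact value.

Entry 1 ↔ basis 1, so (Xᵀv)_{1} = Σᵢ vᵢ = (1)·(-11) + (1)·(0) + (1)·(-84) + (1)·(-258) = -353.

-353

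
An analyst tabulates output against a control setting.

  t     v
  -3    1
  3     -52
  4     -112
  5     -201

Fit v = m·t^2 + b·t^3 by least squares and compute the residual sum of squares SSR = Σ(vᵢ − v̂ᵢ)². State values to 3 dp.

From the data, Σt^2·t^2 = 1043, Σt^2·t^3 = 4149, Σt^3·t^3 = 21179.
For Xᵀv: Σt^2·v = -7276, Σt^3·v = -33724.
So XᵀX·[m, b]ᵀ = Xᵀv: [[1043, 4149]; [4149, 21179]]·[m, b]ᵀ = [-7276, -33724]ᵀ.
Determinant 1043·21179 − 4149² = 4875496.
m = ((-7276)·21179 − 4149·(-33724))/4875496 = -1772191/609437; b = (1043·(-33724) − 4149·(-7276))/4875496 = -623251/609437.
Residuals: -268621/609437, 1086772/609437, -13824/609437, -285687/609437; SSR = 2190610/609437.

SSR = 3.594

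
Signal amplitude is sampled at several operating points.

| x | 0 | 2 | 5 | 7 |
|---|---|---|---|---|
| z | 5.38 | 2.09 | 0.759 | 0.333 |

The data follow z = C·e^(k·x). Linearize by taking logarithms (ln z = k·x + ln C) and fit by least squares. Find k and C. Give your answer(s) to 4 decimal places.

With ln zᵢ as the transformed response and xᵢ as the regressor:
Σx = 14.0000, Σ(x)² = 78.0000, Σln z = 1.0445, Σx·ln z = -7.6017.
Equations: 78.0000·k + 14.0000·ln C = -7.6017;  14.0000·k + 4·ln C = 1.0445.
Solving (det = 116.0000): k = -0.38819, ln C = 1.61978, so C = exp(1.61978) = 5.05196.

k = -0.3882, C = 5.0520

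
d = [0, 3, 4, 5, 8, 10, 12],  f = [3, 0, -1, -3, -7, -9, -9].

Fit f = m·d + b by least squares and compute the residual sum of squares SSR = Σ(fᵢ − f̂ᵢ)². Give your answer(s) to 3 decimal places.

SSR = 4.287

XᵀX·[m, b]ᵀ = Xᵀf reads: 358·m + 42·b = -273;  42·m + 7·b = -26.
(Σd·d = 358, Σd = 42, Σ1 = 7, Σd·f = -273, Σf = -26.)
Eliminating b: 7·(row 1) − 42·(row 2) gives 742·m = 7·(-273) − 42·(-26) = -819, so m = -117/106.
Then b = ((-26) − 42·(-117/106))/7 = 1079/371.
Residuals: 34/371, 299/742, 188/371, -289/742, -400/371, -323/371, 496/371; SSR = 3181/742.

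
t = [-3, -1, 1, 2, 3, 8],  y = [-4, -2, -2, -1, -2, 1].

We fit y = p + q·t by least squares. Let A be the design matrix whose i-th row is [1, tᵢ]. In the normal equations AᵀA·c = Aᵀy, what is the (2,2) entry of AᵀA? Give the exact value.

88

Row 2 ↔ basis t, column 2 ↔ basis t, so (AᵀA)_{2,2} = Σᵢ (t)·(t) = (-3)·(-3) + (-1)·(-1) + (1)·(1) + (2)·(2) + (3)·(3) + (8)·(8) = 88.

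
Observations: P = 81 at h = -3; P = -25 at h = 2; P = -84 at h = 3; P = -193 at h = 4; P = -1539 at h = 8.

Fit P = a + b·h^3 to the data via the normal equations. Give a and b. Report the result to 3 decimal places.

a = -1.158, b = -3.004

From the data, Σ1 = 5, Σh^3 = 584, Σh^3·h^3 = 267762.
And ΣP = -1760, Σh^3·P = -804975.
AᵀA·[a, b]ᵀ = AᵀP becomes [[5, 584]; [584, 267762]]·[a, b]ᵀ = [-1760, -804975]ᵀ.
Eliminating b: 267762·(row 1) − 584·(row 2) gives 997754·a = 267762·(-1760) − 584·(-804975) = -1155720, so a = -577860/498877.
Then b = ((-804975) − 584·(-577860/498877))/267762 = -2997035/997754.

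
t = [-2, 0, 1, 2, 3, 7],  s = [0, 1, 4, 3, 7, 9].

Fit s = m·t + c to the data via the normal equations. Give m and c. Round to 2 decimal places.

m = 1.07, c = 2.04

AᵀA·[m, c]ᵀ = Aᵀs reads: 67·m + 11·c = 94;  11·m + 6·c = 24.
Δ = 67·6 − 11² = 281.
m = (94·6 − 11·24)/281 = 300/281; c = (67·24 − 11·94)/281 = 574/281.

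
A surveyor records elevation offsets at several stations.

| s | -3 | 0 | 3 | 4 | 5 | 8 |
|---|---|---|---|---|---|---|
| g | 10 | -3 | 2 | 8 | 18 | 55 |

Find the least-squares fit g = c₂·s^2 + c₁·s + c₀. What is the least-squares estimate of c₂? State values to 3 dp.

c₂ = 1.074

With design matrix A, AᵀA = [[5139, 701, 123]; [701, 123, 17]; [123, 17, 6]] and Aᵀg = [4206, 538, 90]ᵀ.
Solving the 3×3 system (Gaussian elimination) gives c₂ = 19231/17905, c₁ = -4575/3581, c₀ = -60848/17905.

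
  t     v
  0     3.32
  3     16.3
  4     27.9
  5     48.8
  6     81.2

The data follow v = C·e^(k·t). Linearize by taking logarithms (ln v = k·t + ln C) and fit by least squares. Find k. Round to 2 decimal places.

Linearized form: ln v = k·t + ln C. From the 5 transformed points,
Sums: Σt = 18.0000, Σ(t)² = 86.0000, Σln v = 15.6044, Σt·ln v = 67.5081.
Normal system: [[86.0000, 18.0000]; [18.0000, 5]]·[k, ln C]ᵀ = [67.5081, 15.6044]ᵀ.
Slope k = (n·Σt·ln v − Σt·Σln v)/(n·Σ(t)² − (Σt)²) = (5·67.5081 − 18.0000·15.6044)/106.0000 = 0.53454; ln C = (Σln v − k·Σt)/n = 1.19653.

k = 0.53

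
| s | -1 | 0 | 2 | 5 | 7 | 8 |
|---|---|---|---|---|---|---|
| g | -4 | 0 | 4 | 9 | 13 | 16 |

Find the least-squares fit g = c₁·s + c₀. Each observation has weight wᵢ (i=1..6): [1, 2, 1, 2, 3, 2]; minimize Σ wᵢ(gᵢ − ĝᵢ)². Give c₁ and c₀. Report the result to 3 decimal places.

Setting ∂/∂c₁ … = 0 gives: 330·c₁ + 48·c₀ = 631;  48·c₁ + 11·c₀ = 89.
Determinant 330·11 − 48² = 1326.
c₁ = (631·11 − 48·89)/1326 = 157/78; c₀ = (330·89 − 48·631)/1326 = -9/13.

c₁ = 2.013, c₀ = -0.692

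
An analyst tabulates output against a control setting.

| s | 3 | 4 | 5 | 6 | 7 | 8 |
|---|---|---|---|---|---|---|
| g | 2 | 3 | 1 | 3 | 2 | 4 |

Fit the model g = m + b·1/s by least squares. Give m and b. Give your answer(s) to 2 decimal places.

m = 3.46, b = -4.71

Forming AᵀA = [[6, 341/280]; [341/280, 195749/705600]] and Aᵀg = [15, 1219/420]ᵀ gives AᵀA·[m, b]ᵀ = Aᵀg.
det = 6·(195749/705600) − (341/280)² = 8531/47040.
m = (15·(195749/705600) − (341/280)·(1219/420))/(8531/47040) = 147387/42655; b = (6·(1219/420) − (341/280)·15)/(8531/47040) = -40152/8531.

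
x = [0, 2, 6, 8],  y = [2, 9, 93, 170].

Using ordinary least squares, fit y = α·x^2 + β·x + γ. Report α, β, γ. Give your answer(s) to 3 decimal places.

Compute the Gram sums: Σx^2·x^2 = 5408, Σx^2·x = 736, Σx^2 = 104, Σx·x = 104, Σx = 16, Σ1 = 4.
Right-hand side: Σx^2·y = 14264, Σx·y = 1936, Σy = 274.
MᵀM·[α, β, γ]ᵀ = Mᵀy becomes [[5408, 736, 104]; [736, 104, 16]; [104, 16, 4]]·[α, β, γ]ᵀ = [14264, 1936, 274]ᵀ.
Solving the 3×3 system (Gaussian elimination) gives α = 35/12, β = -7/3, γ = 2.

α = 2.917, β = -2.333, γ = 2.000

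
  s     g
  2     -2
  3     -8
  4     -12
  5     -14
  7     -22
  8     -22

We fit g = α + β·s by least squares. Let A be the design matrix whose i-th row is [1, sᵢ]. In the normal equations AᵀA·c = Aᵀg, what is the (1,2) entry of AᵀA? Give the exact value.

Row 1 ↔ basis 1, column 2 ↔ basis s, so (AᵀA)_{1,2} = Σᵢ s = (1)·(2) + (1)·(3) + (1)·(4) + (1)·(5) + (1)·(7) + (1)·(8) = 29.

29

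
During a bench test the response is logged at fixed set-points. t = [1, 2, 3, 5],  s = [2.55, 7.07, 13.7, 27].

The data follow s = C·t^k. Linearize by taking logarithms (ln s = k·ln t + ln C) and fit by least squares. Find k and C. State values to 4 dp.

Linearized form: ln s = k·ln t + ln C. From the 4 transformed points,
Sums: Σln t = 3.4012, Σ(ln t)² = 4.2777, Σln s = 8.8052, Σln t·ln s = 9.5356.
Normal system: [[4.2777, 3.4012]; [3.4012, 4]]·[k, ln C]ᵀ = [9.5356, 8.8052]ᵀ.
Slope k = (n·Σln t·ln s − Σln t·Σln s)/(n·Σ(ln t)² − (Σln t)²) = (4·9.5356 − 3.4012·8.8052)/5.5426 = 1.47843; ln C = (Σln s − k·Σln t)/n = 0.94418, so C = exp(0.94418) = 2.57072.

k = 1.4784, C = 2.5707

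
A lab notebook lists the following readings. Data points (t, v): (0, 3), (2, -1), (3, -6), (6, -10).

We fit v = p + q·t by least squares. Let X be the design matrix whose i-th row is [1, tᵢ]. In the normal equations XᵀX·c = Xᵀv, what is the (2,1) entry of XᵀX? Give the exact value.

Row 2 ↔ basis t, column 1 ↔ basis 1, so (XᵀX)_{2,1} = Σᵢ t = (0)·(1) + (2)·(1) + (3)·(1) + (6)·(1) = 11.

11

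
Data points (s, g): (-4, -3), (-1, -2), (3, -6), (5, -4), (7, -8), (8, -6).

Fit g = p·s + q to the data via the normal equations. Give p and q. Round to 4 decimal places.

p = -0.3727, q = -3.7152

AᵀA·[p, q]ᵀ = Aᵀg reads: 164·p + 18·q = -128;  18·p + 6·q = -29.
Eliminating q: 6·(row 1) − 18·(row 2) gives 660·p = 6·(-128) − 18·(-29) = -246, so p = -41/110.
Then q = ((-29) − 18·(-41/110))/6 = -613/165.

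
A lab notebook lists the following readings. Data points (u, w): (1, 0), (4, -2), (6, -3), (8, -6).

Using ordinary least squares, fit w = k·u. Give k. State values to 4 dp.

k = -0.6325

Normal-equation sums: Σu·u = 117.
And Σu·w = -74.
XᵀX·[k]ᵀ = Xᵀw becomes [[117]]·[k]ᵀ = [-74]ᵀ.
k = (-74)/117 = -0.632479.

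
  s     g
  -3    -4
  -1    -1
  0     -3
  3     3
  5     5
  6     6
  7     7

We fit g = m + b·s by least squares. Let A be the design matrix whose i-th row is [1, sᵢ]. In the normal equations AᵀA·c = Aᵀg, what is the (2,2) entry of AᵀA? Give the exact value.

Row 2 ↔ basis s, column 2 ↔ basis s, so (AᵀA)_{2,2} = Σᵢ (s)·(s) = (-3)·(-3) + (-1)·(-1) + (0)·(0) + (3)·(3) + (5)·(5) + (6)·(6) + (7)·(7) = 129.

129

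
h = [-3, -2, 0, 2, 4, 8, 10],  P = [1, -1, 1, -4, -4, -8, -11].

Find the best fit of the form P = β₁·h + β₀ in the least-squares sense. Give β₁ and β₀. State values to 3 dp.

The normal system XᵀX·[β₁, β₀]ᵀ = XᵀP is [[197, 19]; [19, 7]]·[β₁, β₀]ᵀ = [-199, -26]ᵀ.
Determinant 197·7 − 19² = 1018.
β₁ = ((-199)·7 − 19·(-26))/1018 = -899/1018; β₀ = (197·(-26) − 19·(-199))/1018 = -1341/1018.

β₁ = -0.883, β₀ = -1.317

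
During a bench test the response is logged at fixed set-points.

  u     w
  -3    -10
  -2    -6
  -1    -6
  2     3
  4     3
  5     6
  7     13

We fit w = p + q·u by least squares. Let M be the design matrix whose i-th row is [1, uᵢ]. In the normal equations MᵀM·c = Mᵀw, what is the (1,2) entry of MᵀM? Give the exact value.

12

Row 1 ↔ basis 1, column 2 ↔ basis u, so (MᵀM)_{1,2} = Σᵢ u = (1)·(-3) + (1)·(-2) + (1)·(-1) + (1)·(2) + (1)·(4) + (1)·(5) + (1)·(7) = 12.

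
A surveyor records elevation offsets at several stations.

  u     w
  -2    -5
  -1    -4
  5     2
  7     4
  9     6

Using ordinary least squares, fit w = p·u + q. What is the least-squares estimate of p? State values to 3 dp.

p = 1.000

With design matrix A, AᵀA = [[160, 18]; [18, 5]] and Aᵀw = [106, 3]ᵀ.
det = 160·5 − 18² = 476.
p = (106·5 − 18·3)/476 = 1; q = (160·3 − 18·106)/476 = -3.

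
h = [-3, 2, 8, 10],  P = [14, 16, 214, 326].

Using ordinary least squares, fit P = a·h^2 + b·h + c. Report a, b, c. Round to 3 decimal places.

a = 2.945, b = 3.421, c = -2.335

Forming AᵀA = [[14193, 1493, 177]; [1493, 177, 17]; [177, 17, 4]] and AᵀP = [46486, 4962, 570]ᵀ gives AᵀA·[a, b, c]ᵀ = AᵀP.
Solving the 3×3 system (Gaussian elimination) gives a = 346217/117578, b = 402187/117578, c = -137266/58789.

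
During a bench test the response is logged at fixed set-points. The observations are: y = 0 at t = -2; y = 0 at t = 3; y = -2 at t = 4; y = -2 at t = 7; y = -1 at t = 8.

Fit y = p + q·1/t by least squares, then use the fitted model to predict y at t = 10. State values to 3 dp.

ŷ = -1.038

Sums needed: Σ1 = 5, Σ1/t = 59/168, Σ1/t·1/t = 12973/28224.
For Mᵀy: Σy = -5, Σ1/t·y = -51/56.
So MᵀM·[p, q]ᵀ = Mᵀy: [[5, 59/168]; [59/168, 12973/28224]]·[p, q]ᵀ = [-5, -51/56]ᵀ.
Determinant 5·(12973/28224) − (59/168)² = 7673/3528.
p = ((-5)·(12973/28224) − (59/168)·(-51/56))/(7673/3528) = -27919/30692; q = (5·(-51/56) − (59/168)·(-5))/(7673/3528) = -9870/7673.
At t = 10: ŷ = (-27919/30692)·(1) + (-9870/7673)·(1/10) = -31867/30692.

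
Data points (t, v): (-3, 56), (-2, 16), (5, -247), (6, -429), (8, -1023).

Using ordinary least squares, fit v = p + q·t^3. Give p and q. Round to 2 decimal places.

p = 1.79, q = -2.00

Compute the Gram sums: Σ1 = 5, Σt^3 = 818, Σt^3·t^3 = 325218.
And Σv = -1627, Σt^3·v = -648955.
Normal equations: [[5, 818]; [818, 325218]]·[p, q]ᵀ = [-1627, -648955]ᵀ.
Eliminating q: 325218·(row 1) − 818·(row 2) gives 956966·p = 325218·(-1627) − 818·(-648955) = 1715504, so p = 857752/478483.
Then q = ((-648955) − 818·(857752/478483))/325218 = -1913889/956966.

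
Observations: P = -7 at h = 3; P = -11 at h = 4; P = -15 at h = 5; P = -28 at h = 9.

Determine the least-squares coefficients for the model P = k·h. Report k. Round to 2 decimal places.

k = -2.99

From the data, Σh·h = 131.
For XᵀP: Σh·P = -392.
Hence k = -392 / 131 ≈ -2.99237.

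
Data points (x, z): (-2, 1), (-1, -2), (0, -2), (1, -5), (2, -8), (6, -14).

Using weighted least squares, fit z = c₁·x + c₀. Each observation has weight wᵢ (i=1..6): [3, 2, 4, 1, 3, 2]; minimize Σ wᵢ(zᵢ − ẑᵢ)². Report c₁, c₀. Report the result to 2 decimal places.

c₁ = -1.92, c₀ = -2.99

Entries of AᵀWA: Σwᵢ·x·x = 99, Σwᵢ·x = 11, Σwᵢ·1 = 15.
Right-hand side: Σwᵢ·x·z = -223, Σwᵢ·z = -66.
AᵀWA·[c₁, c₀]ᵀ = AᵀWz becomes [[99, 11]; [11, 15]]·[c₁, c₀]ᵀ = [-223, -66]ᵀ.
Determinant 99·15 − 11² = 1364.
c₁ = ((-223)·15 − 11·(-66))/1364 = -2619/1364; c₀ = (99·(-66) − 11·(-223))/1364 = -371/124.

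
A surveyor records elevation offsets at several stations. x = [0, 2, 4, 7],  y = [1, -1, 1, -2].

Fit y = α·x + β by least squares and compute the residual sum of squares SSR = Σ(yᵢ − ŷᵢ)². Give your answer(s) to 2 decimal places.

Setting ∂/∂α … = 0 gives: 69·α + 13·β = -12;  13·α + 4·β = -1.
(Σx·x = 69, Σx = 13, Σ1 = 4, Σx·y = -12, Σy = -1.)
Determinant 69·4 − 13² = 107.
α = ((-12)·4 − 13·(-1))/107 = -35/107; β = (69·(-1) − 13·(-12))/107 = 87/107.
Residuals: 20/107, -124/107, 160/107, -56/107; SSR = 416/107.

SSR = 3.89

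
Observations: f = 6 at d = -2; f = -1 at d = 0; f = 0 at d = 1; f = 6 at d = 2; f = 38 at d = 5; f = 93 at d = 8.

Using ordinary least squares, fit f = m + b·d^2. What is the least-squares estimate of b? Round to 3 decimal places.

The normal system AᵀA·[m, b]ᵀ = Aᵀf is [[6, 98]; [98, 4754]]·[m, b]ᵀ = [142, 6950]ᵀ.
Δ = 6·4754 − 98² = 18920.
m = (142·4754 − 98·6950)/18920 = -754/2365; b = (6·6950 − 98·142)/18920 = 3473/2365.

b = 1.468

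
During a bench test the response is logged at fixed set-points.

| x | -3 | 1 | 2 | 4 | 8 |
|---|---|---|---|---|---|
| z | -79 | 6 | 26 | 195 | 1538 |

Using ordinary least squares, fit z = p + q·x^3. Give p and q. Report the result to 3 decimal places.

p = 2.486, q = 2.999

AᵀA·[p, q]ᵀ = Aᵀz reads: 5·p + 558·q = 1686;  558·p + 267034·q = 802283.
(Σ1 = 5, Σx^3 = 558, Σx^3·x^3 = 267034, Σz = 1686, Σx^3·z = 802283.)
Δ = 5·267034 − 558² = 1023806.
p = (1686·267034 − 558·802283)/1023806 = 5865/2359; q = (5·802283 − 558·1686)/1023806 = 438661/146258.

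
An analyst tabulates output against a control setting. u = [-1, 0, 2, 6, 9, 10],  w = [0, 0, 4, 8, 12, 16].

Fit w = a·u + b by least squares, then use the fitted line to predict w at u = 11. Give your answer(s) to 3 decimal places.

ŵ = 15.854

The normal system XᵀX·[a, b]ᵀ = Xᵀw is [[222, 26]; [26, 6]]·[a, b]ᵀ = [324, 40]ᵀ.
det = 222·6 − 26² = 656.
a = (324·6 − 26·40)/656 = 113/82; b = (222·40 − 26·324)/656 = 57/82.
At u = 11: ŵ = (113/82)·(11) + (57/82)·(1) = 650/41.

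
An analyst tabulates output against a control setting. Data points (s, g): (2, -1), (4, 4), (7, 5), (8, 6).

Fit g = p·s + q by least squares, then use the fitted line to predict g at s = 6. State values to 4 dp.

From the data, Σs·s = 133, Σs = 21, Σ1 = 4.
Right-hand side: Σs·g = 97, Σg = 14.
XᵀX·[p, q]ᵀ = Xᵀg becomes [[133, 21]; [21, 4]]·[p, q]ᵀ = [97, 14]ᵀ.
Determinant 133·4 − 21² = 91.
p = (97·4 − 21·14)/91 = 94/91; q = (133·14 − 21·97)/91 = -25/13.
At s = 6: ĝ = (94/91)·(6) + (-25/13)·(1) = 389/91.

ĝ = 4.2747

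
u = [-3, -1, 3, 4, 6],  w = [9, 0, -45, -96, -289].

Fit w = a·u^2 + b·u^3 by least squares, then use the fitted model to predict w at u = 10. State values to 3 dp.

ŵ = -1204.620

Forming MᵀM = [[1715, 8799]; [8799, 52211]] and Mᵀw = [-12264, -70026]ᵀ gives MᵀM·[a, b]ᵀ = Mᵀw.
Eliminating b: 52211·(row 1) − 8799·(row 2) gives 12119464·a = 52211·(-12264) − 8799·(-70026) = -24156930, so a = -1725495/865676.
Then b = ((-70026) − 8799·(-1725495/865676))/52211 = -124323/123668.
At u = 10: ŵ = (-1725495/865676)·(100) + (-124323/123668)·(1000) = -260702625/216419.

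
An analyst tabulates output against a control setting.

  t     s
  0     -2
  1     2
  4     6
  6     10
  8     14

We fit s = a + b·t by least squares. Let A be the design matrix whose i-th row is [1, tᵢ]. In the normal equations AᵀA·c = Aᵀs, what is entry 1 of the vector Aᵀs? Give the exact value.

Entry 1 ↔ basis 1, so (Aᵀs)_{1} = Σᵢ sᵢ = (1)·(-2) + (1)·(2) + (1)·(6) + (1)·(10) + (1)·(14) = 30.

30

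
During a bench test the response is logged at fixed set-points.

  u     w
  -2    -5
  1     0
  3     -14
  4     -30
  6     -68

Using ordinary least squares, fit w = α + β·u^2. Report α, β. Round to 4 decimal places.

α = 2.5254, β = -1.9640

From the data, Σ1 = 5, Σu^2 = 66, Σu^2·u^2 = 1650.
And Σw = -117, Σu^2·w = -3074.
So XᵀX·[α, β]ᵀ = Xᵀw: [[5, 66]; [66, 1650]]·[α, β]ᵀ = [-117, -3074]ᵀ.
Determinant 5·1650 − 66² = 3894.
α = ((-117)·1650 − 66·(-3074))/3894 = 149/59; β = (5·(-3074) − 66·(-117))/3894 = -3824/1947.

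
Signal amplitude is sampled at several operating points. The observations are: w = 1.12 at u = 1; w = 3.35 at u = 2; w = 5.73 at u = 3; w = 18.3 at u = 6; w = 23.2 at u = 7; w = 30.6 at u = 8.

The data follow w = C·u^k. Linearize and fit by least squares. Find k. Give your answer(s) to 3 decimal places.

Taking logs, ln w = k·ln u + ln C, so regress ln w on ln u.
Σln u = 7.6089, Σ(ln u)² = 13.0084, Σln w = 12.5401, Σln u·ln w = 21.1963.
Equations: 13.0084·k + 7.6089·ln C = 21.1963;  7.6089·k + 6·ln C = 12.5401.
Slope k = (n·Σln u·ln w − Σln u·Σln w)/(n·Σ(ln u)² − (Σln u)²) = (6·21.1963 − 7.6089·12.5401)/20.1558 = 1.57584; ln C = (Σln w − k·Σln u)/n = 0.09162.

k = 1.576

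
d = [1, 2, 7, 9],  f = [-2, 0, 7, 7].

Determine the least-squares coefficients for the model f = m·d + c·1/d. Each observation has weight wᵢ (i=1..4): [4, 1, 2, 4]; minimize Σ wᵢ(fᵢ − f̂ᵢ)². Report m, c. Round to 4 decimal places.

The normal equations are: 430·m + 11·c = 342;  11·m + (68905/15876)·c = -26/9.
Δ = 430·(68905/15876) − 11² = 13854077/7938.
m = (342·(68905/15876) − 11·(-26/9))/(13854077/7938) = 12035007/13854077; c = (430·(-26/9) − 11·342)/(13854077/7938) = -39723516/13854077.

m = 0.8687, c = -2.8673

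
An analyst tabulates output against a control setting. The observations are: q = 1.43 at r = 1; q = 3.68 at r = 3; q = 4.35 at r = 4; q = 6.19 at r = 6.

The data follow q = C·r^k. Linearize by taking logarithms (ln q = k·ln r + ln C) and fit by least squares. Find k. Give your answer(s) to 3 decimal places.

With ln qᵢ as the transformed response and ln rᵢ as the regressor:
Σln r = 4.2767, Σ(ln r)² = 6.3392, Σln q = 4.9537, Σln r·ln q = 6.7358.
Equations: 6.3392·k + 4.2767·ln C = 6.7358;  4.2767·k + 4·ln C = 4.9537.
Slope k = (n·Σln r·ln q − Σln r·Σln q)/(n·Σ(ln r)² − (Σln r)²) = (4·6.7358 − 4.2767·4.9537)/7.0668 = 0.81476; ln C = (Σln q − k·Σln r)/n = 0.36731.

k = 0.815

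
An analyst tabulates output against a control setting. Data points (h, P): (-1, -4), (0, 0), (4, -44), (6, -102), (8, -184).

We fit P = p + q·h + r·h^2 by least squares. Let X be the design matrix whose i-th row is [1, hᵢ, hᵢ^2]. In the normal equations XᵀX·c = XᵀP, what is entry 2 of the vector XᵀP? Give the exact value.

Entry 2 ↔ basis h, so (XᵀP)_{2} = Σᵢ (h)·Pᵢ = (-1)·(-4) + (0)·(0) + (4)·(-44) + (6)·(-102) + (8)·(-184) = -2256.

-2256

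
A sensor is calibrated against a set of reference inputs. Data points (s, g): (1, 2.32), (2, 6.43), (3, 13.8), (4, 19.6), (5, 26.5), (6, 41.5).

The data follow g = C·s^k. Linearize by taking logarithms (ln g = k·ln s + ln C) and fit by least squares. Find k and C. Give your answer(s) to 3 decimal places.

k = 1.578, C = 2.271

With ln gᵢ as the transformed response and ln sᵢ as the regressor:
Over the data: Σln s = 6.5793, Σ(ln s)² = 9.4099, Σln g = 15.3056, Σln s·ln g = 20.2483.
Normal system: [[9.4099, 6.5793]; [6.5793, 6]]·[k, ln C]ᵀ = [20.2483, 15.3056]ᵀ.
Slope k = (n·Σln s·ln g − Σln s·Σln g)/(n·Σ(ln s)² − (Σln s)²) = (6·20.2483 − 6.5793·15.3056)/13.1729 = 1.57828; ln C = (Σln g − k·Σln s)/n = 0.82028, so C = exp(0.82028) = 2.27114.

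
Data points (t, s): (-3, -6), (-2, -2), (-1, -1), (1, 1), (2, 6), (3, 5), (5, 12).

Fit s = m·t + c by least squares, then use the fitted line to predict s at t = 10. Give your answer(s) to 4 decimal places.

XᵀX·[m, c]ᵀ = Xᵀs reads: 53·m + 5·c = 111;  5·m + 7·c = 15.
(Σt·t = 53, Σt = 5, Σ1 = 7, Σt·s = 111, Σs = 15.)
Determinant 53·7 − 5² = 346.
m = (111·7 − 5·15)/346 = 351/173; c = (53·15 − 5·111)/346 = 120/173.
At t = 10: ŝ = (351/173)·(10) + (120/173)·(1) = 3630/173.

ŝ = 20.9827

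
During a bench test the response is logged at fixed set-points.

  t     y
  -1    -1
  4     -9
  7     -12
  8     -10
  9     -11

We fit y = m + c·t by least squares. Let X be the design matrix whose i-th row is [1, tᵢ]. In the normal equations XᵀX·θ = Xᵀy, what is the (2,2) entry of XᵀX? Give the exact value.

Row 2 ↔ basis t, column 2 ↔ basis t, so (XᵀX)_{2,2} = Σᵢ (t)·(t) = (-1)·(-1) + (4)·(4) + (7)·(7) + (8)·(8) + (9)·(9) = 211.

211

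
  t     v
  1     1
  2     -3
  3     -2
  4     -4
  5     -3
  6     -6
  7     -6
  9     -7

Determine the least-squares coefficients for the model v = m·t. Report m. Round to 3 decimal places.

m = -0.828

Forming AᵀA = [[221]] and Aᵀv = [-183]ᵀ gives AᵀA·[m]ᵀ = Aᵀv.
Hence m = -183 / 221 ≈ -0.828054.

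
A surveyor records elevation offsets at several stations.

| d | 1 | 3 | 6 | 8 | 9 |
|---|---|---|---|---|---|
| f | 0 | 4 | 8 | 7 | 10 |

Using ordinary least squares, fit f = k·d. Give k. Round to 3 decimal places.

k = 1.079

Compute the Gram sums: Σd·d = 191.
For Aᵀf: Σd·f = 206.
So AᵀA·[k]ᵀ = Aᵀf: [[191]]·[k]ᵀ = [206]ᵀ.
k = 206/191 = 1.07853.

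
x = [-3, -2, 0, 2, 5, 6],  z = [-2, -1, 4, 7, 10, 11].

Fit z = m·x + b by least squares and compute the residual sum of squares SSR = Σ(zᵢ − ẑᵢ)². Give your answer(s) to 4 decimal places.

SSR = 4.2921

Setting ∂/∂m … = 0 gives: 78·m + 8·b = 138;  8·m + 6·b = 29.
(Σx·x = 78, Σx = 8, Σ1 = 6, Σx·z = 138, Σz = 29.)
Δ = 78·6 − 8² = 404.
m = (138·6 − 8·29)/404 = 149/101; b = (78·29 − 8·138)/404 = 579/202.
Residuals: -89/202, -185/202, 229/202, 239/202, -49/202, -145/202; SSR = 867/202.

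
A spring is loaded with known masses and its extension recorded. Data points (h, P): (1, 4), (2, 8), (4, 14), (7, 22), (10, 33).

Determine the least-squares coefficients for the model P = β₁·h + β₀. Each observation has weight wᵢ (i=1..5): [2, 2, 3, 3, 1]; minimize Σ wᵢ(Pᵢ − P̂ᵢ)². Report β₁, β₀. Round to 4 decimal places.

From the data, Σwᵢ·h·h = 305, Σwᵢ·h = 49, Σwᵢ·1 = 11.
Moment sums: Σwᵢ·h·P = 1000, Σwᵢ·P = 165.
det = 305·11 − 49² = 954.
β₁ = (1000·11 − 49·165)/954 = 55/18; β₀ = (305·165 − 49·1000)/954 = 25/18.

β₁ = 3.0556, β₀ = 1.3889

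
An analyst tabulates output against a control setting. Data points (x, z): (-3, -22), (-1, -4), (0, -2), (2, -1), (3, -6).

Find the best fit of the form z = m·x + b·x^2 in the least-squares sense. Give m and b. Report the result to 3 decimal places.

m = 2.647, b = -1.556

The normal equations are: 23·m + 7·b = 50;  7·m + 179·b = -260.
Determinant 23·179 − 7² = 4068.
m = (50·179 − 7·(-260))/4068 = 1795/678; b = (23·(-260) − 7·50)/4068 = -1055/678.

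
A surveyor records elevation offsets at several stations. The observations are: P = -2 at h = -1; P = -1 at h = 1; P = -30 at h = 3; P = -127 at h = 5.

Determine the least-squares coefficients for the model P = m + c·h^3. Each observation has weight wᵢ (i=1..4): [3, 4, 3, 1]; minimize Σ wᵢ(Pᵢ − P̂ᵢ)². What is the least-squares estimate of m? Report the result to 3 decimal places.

m = -1.673

The normal equations are: 11·m + 207·c = -227;  207·m + 17819·c = -18303.
(Σwᵢ·1 = 11, Σwᵢ·h^3 = 207, Σwᵢ·h^3·h^3 = 17819, Σwᵢ·P = -227, Σwᵢ·h^3·P = -18303.)
Δ = 11·17819 − 207² = 153160.
m = ((-227)·17819 − 207·(-18303))/153160 = -32024/19145; c = (11·(-18303) − 207·(-227))/153160 = -19293/19145.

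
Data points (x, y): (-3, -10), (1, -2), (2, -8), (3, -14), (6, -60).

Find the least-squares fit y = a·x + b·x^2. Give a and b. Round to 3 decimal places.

Normal-equation sums: Σx·x = 59, Σx·x^2 = 225, Σx^2·x^2 = 1475.
For Mᵀy: Σx·y = -390, Σx^2·y = -2410.
Normal equations: [[59, 225]; [225, 1475]]·[a, b]ᵀ = [-390, -2410]ᵀ.
Determinant 59·1475 − 225² = 36400.
a = ((-390)·1475 − 225·(-2410))/36400 = -165/182; b = (59·(-2410) − 225·(-390))/36400 = -1361/910.

a = -0.907, b = -1.496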